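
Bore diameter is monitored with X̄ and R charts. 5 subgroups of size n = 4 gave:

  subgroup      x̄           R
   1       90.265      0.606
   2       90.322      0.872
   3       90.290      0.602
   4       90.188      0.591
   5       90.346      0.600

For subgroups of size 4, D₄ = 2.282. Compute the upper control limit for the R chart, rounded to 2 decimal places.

R̄ = (0.606 + 0.872 + 0.602 + 0.591 + 0.600) / 5 = 3.2710 / 5 = 0.6542
UCL_R = D₄·R̄ = 2.282 × 0.6542 = 1.4929

1.49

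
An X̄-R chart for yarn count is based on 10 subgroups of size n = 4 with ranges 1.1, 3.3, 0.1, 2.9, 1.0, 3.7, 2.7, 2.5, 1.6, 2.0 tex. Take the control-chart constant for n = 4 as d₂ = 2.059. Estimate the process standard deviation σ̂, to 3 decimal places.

R̄ = (1.1 + 3.3 + 0.1 + 2.9 + 1.0 + 3.7 + 2.7 + 2.5 + 1.6 + 2.0) / 10 = 2.0900
σ̂ = R̄ / d₂ = 2.0900 / 2.059 = 1.0151

1.015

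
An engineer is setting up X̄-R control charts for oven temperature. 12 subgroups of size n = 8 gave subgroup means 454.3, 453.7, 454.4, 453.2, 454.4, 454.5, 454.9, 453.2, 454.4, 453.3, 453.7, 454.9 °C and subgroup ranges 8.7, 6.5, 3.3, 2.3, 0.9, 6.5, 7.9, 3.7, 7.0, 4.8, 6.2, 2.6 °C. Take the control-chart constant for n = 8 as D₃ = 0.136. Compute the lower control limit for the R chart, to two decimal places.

0.68

R̄ = (8.7 + 6.5 + 3.3 + 2.3 + 0.9 + 6.5 + 7.9 + 3.7 + 7.0 + 4.8 + 6.2 + 2.6) / 12 = 60.4000 / 12 = 5.0333
LCL_R = D₃·R̄ = 0.136 × 5.0333 = 0.6845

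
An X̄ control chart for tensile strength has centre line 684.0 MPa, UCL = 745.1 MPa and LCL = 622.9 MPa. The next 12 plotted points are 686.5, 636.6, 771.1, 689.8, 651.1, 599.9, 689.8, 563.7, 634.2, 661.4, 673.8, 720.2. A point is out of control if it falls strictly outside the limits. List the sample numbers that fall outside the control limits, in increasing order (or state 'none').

Compare each point to [622.9, 745.1]: sample 3 = 771.1 > UCL; sample 6 = 599.9 < LCL; sample 8 = 563.7 < LCL.

3, 6, 8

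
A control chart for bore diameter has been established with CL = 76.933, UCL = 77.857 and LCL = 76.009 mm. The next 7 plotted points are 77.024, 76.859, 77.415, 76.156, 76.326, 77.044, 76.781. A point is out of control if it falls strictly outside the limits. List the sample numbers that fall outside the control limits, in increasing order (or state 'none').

All 7 points lie within [76.009, 77.857].

none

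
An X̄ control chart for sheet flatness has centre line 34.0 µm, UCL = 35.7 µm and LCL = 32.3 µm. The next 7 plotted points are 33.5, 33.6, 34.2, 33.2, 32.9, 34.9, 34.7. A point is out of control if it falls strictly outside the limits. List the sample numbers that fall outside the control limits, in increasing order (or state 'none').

none

All 7 points lie within [32.3, 35.7].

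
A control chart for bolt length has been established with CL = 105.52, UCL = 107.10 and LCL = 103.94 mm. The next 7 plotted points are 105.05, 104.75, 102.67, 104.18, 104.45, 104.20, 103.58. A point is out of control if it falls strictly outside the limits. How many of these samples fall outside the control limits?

Compare each point to [103.94, 107.10]: sample 3 = 102.67 < LCL; sample 7 = 103.58 < LCL.

2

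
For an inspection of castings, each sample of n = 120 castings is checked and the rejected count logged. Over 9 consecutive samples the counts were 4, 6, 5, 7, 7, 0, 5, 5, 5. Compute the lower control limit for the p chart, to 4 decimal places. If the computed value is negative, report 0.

p̄ = Σdᵢ / (k·n) = 44 / (9 × 120) = 0.04074
LCL = p̄ − 3·√(p̄(1−p̄)/n) = 0.04074 − 3 × 0.01805 = -0.01340 → 0 (negative, so LCL = 0)

0.0000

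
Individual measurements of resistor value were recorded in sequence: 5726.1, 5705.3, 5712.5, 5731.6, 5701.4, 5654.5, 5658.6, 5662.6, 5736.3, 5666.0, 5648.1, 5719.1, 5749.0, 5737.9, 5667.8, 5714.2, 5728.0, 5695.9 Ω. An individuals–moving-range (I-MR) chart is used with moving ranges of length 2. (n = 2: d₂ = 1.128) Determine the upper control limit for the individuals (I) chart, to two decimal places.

X̄ = (5726.1 + 5705.3 + 5712.5 + 5731.6 + 5701.4 + 5654.5 + 5658.6 + 5662.6 + 5736.3 + 5666.0 + 5648.1 + 5719.1 + 5749.0 + 5737.9 + 5667.8 + 5714.2 + 5728.0 + 5695.9) / 18 = 5700.8278
Moving ranges: 20.8, 7.2, 19.1, 30.2, 46.9, 4.1, 4.0, 73.7, 70.3, 17.9, 71.0, 29.9, 11.1, 70.1, 46.4, 13.8, 32.1; M̄R̄ = 568.6000 / 17 = 33.4471
UCL = X̄ + 3·M̄R̄/d₂ = 5700.8278 + 3 × 33.4471 / 1.128 = 5789.7827

5789.78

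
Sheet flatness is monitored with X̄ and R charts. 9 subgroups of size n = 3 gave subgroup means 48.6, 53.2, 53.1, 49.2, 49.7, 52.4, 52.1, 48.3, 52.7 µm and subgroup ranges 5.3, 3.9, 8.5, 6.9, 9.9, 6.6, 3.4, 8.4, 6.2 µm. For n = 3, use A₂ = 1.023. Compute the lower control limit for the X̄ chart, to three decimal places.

X̄̄ = (48.6 + 53.2 + 53.1 + 49.2 + 49.7 + 52.4 + 52.1 + 48.3 + 52.7) / 9 = 459.3000 / 9 = 51.0333
R̄ = (5.3 + 3.9 + 8.5 + 6.9 + 9.9 + 6.6 + 3.4 + 8.4 + 6.2) / 9 = 59.1000 / 9 = 6.5667
LCL = X̄̄ − A₂·R̄ = 51.0333 − 1.023 × 6.5667 = 44.3156

44.316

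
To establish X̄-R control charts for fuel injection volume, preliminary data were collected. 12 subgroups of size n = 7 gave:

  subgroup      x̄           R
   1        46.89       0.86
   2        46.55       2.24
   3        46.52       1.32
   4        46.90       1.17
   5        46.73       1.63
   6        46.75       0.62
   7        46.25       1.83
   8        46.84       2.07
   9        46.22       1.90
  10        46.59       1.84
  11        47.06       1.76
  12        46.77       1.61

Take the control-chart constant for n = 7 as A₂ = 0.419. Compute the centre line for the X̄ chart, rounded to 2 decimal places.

X̄̄ = (46.89 + 46.55 + 46.52 + 46.90 + 46.73 + 46.75 + 46.25 + 46.84 + 46.22 + 46.59 + 47.06 + 46.77) / 12 = 560.0700 / 12 = 46.6725
CL = X̄̄ = 46.6725

46.67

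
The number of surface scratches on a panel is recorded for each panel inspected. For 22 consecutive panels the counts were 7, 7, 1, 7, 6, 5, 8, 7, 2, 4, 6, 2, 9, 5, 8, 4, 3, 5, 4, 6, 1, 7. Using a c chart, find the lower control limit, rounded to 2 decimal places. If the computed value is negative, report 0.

0.00

c̄ = (7 + 7 + 1 + 7 + 6 + 5 + 8 + 7 + 2 + 4 + 6 + 2 + 9 + 5 + 8 + 4 + 3 + 5 + 4 + 6 + 1 + 7) / 22 = 114 / 22 = 5.1818
LCL = c̄ − 3√c̄ = 5.1818 − 3 × 2.2764 = -1.6473 → 0 (cannot be negative)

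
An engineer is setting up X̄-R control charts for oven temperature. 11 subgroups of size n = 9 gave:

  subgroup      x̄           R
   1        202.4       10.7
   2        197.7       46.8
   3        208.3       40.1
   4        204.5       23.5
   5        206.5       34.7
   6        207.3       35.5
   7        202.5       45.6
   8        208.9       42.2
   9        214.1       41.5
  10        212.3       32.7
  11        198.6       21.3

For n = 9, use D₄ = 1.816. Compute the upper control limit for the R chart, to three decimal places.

R̄ = (10.7 + 46.8 + 40.1 + 23.5 + 34.7 + 35.5 + 45.6 + 42.2 + 41.5 + 32.7 + 21.3) / 11 = 374.6000 / 11 = 34.0545
UCL_R = D₄·R̄ = 1.816 × 34.0545 = 61.8431

61.843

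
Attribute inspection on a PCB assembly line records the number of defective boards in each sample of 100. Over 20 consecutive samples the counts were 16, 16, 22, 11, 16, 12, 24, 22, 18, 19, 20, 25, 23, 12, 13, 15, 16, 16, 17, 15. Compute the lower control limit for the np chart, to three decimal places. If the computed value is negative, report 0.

6.027

p̄ = Σdᵢ / (k·n) = 348 / (20 × 100) = 0.17400
LCL = np̄ − 3·√(np̄(1−p̄)) = 17.4000 − 3 × 3.7911 = 6.0267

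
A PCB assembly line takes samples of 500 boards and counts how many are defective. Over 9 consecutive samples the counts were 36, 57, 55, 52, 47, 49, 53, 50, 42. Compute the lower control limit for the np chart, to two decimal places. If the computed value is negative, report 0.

p̄ = Σdᵢ / (k·n) = 441 / (9 × 500) = 0.09800
LCL = np̄ − 3·√(np̄(1−p̄)) = 49.0000 − 3 × 6.6482 = 29.0555

29.06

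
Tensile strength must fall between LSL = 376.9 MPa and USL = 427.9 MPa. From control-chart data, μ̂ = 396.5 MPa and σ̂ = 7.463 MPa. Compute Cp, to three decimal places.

Cp = (USL − LSL) / (6σ̂) = (427.9 − 376.9) / (6 × 7.463) = 51.0000 / 44.7780 = 1.1390

1.139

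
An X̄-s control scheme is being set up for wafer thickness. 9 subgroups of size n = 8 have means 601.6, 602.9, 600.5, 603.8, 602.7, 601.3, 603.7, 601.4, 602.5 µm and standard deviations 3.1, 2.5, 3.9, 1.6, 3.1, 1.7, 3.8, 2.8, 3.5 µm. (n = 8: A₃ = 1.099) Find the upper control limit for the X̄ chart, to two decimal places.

605.44

X̄̄ = (601.6 + 602.9 + 600.5 + 603.8 + 602.7 + 601.3 + 603.7 + 601.4 + 602.5) / 9 = 602.2667
s̄ = (3.1 + 2.5 + 3.9 + 1.6 + 3.1 + 1.7 + 3.8 + 2.8 + 3.5) / 9 = 2.8889
UCL = X̄̄ + A₃·s̄ = 602.2667 + 1.099 × 2.8889 = 605.4416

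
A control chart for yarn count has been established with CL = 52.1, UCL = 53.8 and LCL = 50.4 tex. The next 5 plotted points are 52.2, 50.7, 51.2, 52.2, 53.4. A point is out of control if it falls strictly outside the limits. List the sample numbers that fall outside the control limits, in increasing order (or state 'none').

none

All 5 points lie within [50.4, 53.8].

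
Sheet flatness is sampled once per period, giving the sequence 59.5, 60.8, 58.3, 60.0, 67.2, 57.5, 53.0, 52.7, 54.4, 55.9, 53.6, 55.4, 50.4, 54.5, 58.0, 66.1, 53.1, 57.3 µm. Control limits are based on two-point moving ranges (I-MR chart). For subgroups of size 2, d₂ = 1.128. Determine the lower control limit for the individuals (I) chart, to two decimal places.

X̄ = (59.5 + 60.8 + 58.3 + 60.0 + 67.2 + 57.5 + 53.0 + 52.7 + 54.4 + 55.9 + 53.6 + 55.4 + 50.4 + 54.5 + 58.0 + 66.1 + 53.1 + 57.3) / 18 = 57.0944
Moving ranges: 1.3, 2.5, 1.7, 7.2, 9.7, 4.5, 0.3, 1.7, 1.5, 2.3, 1.8, 5.0, 4.1, 3.5, 8.1, 13.0, 4.2; M̄R̄ = 72.4000 / 17 = 4.2588
LCL = X̄ − 3·M̄R̄/d₂ = 57.0944 − 3 × 4.2588 / 1.128 = 45.7678

45.77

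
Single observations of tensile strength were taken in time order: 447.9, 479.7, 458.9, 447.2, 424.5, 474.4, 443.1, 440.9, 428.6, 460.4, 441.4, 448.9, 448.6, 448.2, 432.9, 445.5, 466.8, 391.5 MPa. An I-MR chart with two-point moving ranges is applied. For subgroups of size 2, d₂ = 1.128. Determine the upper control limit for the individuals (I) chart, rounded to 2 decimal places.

503.37

X̄ = (447.9 + 479.7 + 458.9 + 447.2 + 424.5 + 474.4 + 443.1 + 440.9 + 428.6 + 460.4 + 441.4 + 448.9 + 448.6 + 448.2 + 432.9 + 445.5 + 466.8 + 391.5) / 18 = 446.0778
Moving ranges: 31.8, 20.8, 11.7, 22.7, 49.9, 31.3, 2.2, 12.3, 31.8, 19.0, 7.5, 0.3, 0.4, 15.3, 12.6, 21.3, 75.3; M̄R̄ = 366.2000 / 17 = 21.5412
UCL = X̄ + 3·M̄R̄/d₂ = 446.0778 + 3 × 21.5412 / 1.128 = 503.3681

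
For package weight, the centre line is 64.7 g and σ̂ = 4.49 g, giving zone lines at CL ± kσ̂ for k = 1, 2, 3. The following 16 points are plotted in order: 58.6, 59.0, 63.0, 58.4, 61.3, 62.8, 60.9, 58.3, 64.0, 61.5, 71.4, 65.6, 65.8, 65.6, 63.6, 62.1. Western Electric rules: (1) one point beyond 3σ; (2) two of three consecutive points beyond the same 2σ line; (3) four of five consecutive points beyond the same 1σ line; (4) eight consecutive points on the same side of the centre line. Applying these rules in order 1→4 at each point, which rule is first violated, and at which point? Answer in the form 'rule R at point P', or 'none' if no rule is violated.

rule 4 at point 8

Zone of each point (C = within 1σ̂, B = 1σ̂–2σ̂, A = 2σ̂–3σ̂, * = beyond 3σ̂; sign = side of CL): 1:-B, 2:-B, 3:-C, 4:-B, 5:-C, 6:-C, 7:-C, 8:-B, 9:-C, 10:-C, 11:+B, 12:+C, 13:+C, 14:+C, 15:-C, 16:-C
Rule 4 (eight consecutive points on the same side of the centre line) is satisfied at point 8.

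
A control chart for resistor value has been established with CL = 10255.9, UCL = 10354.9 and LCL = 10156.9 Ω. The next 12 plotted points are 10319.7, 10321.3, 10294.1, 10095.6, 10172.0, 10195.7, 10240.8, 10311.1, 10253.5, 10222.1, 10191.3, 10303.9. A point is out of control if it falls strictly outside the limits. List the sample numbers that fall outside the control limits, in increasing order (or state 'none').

4

Compare each point to [10156.9, 10354.9]: sample 4 = 10095.6 < LCL.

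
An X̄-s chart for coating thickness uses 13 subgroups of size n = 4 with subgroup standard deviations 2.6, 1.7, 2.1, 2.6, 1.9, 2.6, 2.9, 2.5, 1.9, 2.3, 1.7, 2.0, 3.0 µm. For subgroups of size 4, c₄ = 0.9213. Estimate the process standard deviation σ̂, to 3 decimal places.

s̄ = (2.6 + 1.7 + 2.1 + 2.6 + 1.9 + 2.6 + 2.9 + 2.5 + 1.9 + 2.3 + 1.7 + 2.0 + 3.0) / 13 = 2.2923
σ̂ = s̄ / c₄ = 2.2923 / 0.9213 = 2.4881

2.488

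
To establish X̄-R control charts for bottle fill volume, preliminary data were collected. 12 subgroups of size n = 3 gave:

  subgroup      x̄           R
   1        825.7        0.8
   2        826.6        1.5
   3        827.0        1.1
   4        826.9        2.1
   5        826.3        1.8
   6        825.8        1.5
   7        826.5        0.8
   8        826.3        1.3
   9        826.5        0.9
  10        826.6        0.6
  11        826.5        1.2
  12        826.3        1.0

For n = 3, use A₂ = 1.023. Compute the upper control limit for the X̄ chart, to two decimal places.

X̄̄ = (825.7 + 826.6 + 827.0 + 826.9 + 826.3 + 825.8 + 826.5 + 826.3 + 826.5 + 826.6 + 826.5 + 826.3) / 12 = 9917.0000 / 12 = 826.4167
R̄ = (0.8 + 1.5 + 1.1 + 2.1 + 1.8 + 1.5 + 0.8 + 1.3 + 0.9 + 0.6 + 1.2 + 1.0) / 12 = 14.6000 / 12 = 1.2167
UCL = X̄̄ + A₂·R̄ = 826.4167 + 1.023 × 1.2167 = 827.6613

827.66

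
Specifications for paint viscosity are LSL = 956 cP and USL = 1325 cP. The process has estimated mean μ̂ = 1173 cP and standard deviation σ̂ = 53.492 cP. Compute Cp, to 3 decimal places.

Cp = (USL − LSL) / (6σ̂) = (1325 − 956) / (6 × 53.492) = 369.0000 / 320.9520 = 1.1497

1.150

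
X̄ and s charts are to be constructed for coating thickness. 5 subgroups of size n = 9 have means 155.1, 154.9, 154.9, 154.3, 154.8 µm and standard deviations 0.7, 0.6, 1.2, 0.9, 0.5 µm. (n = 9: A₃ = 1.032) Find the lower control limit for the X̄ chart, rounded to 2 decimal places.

154.00

X̄̄ = (155.1 + 154.9 + 154.9 + 154.3 + 154.8) / 5 = 154.8000
s̄ = (0.7 + 0.6 + 1.2 + 0.9 + 0.5) / 5 = 0.7800
LCL = X̄̄ − A₃·s̄ = 154.8000 − 1.032 × 0.7800 = 153.9950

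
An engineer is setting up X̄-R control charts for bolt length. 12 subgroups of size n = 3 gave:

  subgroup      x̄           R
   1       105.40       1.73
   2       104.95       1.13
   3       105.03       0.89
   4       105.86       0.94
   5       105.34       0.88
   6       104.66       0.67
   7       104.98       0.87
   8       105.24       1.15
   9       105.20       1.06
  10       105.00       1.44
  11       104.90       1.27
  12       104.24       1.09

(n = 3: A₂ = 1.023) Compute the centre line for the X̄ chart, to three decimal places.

105.067

X̄̄ = (105.40 + 104.95 + 105.03 + 105.86 + 105.34 + 104.66 + 104.98 + 105.24 + 105.20 + 105.00 + 104.90 + 104.24) / 12 = 1260.8000 / 12 = 105.0667
CL = X̄̄ = 105.0667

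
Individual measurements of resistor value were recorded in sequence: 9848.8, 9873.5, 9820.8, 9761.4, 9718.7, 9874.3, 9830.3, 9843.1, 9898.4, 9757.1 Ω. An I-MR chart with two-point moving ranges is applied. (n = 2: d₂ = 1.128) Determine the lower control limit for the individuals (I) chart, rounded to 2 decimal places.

X̄ = (9848.8 + 9873.5 + 9820.8 + 9761.4 + 9718.7 + 9874.3 + 9830.3 + 9843.1 + 9898.4 + 9757.1) / 10 = 9822.6400
Moving ranges: 24.7, 52.7, 59.4, 42.7, 155.6, 44.0, 12.8, 55.3, 141.3; M̄R̄ = 588.5000 / 9 = 65.3889
LCL = X̄ − 3·M̄R̄/d₂ = 9822.6400 − 3 × 65.3889 / 1.128 = 9648.7334

9648.73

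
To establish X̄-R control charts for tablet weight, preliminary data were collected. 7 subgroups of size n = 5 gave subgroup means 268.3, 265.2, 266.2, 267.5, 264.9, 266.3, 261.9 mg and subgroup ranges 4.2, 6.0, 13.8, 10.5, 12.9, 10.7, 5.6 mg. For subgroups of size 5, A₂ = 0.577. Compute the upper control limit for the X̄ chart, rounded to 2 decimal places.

271.01

X̄̄ = (268.3 + 265.2 + 266.2 + 267.5 + 264.9 + 266.3 + 261.9) / 7 = 1860.3000 / 7 = 265.7571
R̄ = (4.2 + 6.0 + 13.8 + 10.5 + 12.9 + 10.7 + 5.6) / 7 = 63.7000 / 7 = 9.1000
UCL = X̄̄ + A₂·R̄ = 265.7571 + 0.577 × 9.1000 = 271.0078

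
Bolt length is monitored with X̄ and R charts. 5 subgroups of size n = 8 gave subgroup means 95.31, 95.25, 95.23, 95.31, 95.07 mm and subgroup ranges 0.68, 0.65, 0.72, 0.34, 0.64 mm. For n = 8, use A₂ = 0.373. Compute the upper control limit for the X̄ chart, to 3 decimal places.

95.460

X̄̄ = (95.31 + 95.25 + 95.23 + 95.31 + 95.07) / 5 = 476.1700 / 5 = 95.2340
R̄ = (0.68 + 0.65 + 0.72 + 0.34 + 0.64) / 5 = 3.0300 / 5 = 0.6060
UCL = X̄̄ + A₂·R̄ = 95.2340 + 0.373 × 0.6060 = 95.4600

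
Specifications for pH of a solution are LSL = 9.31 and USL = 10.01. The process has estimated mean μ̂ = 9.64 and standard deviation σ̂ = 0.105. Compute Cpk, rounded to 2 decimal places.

Cpu = (USL − μ̂) / (3σ̂) = (10.01 − 9.64) / (3 × 0.105) = 1.1746; Cpl = (μ̂ − LSL) / (3σ̂) = (9.64 − 9.31) / (3 × 0.105) = 1.0476; Cpk = min(Cpu, Cpl) = 1.0476

1.05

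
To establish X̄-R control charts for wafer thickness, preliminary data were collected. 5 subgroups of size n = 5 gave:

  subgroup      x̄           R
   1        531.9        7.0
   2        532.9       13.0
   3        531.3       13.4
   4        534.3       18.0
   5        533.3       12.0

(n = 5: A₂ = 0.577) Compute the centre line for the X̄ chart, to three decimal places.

X̄̄ = (531.9 + 532.9 + 531.3 + 534.3 + 533.3) / 5 = 2663.7000 / 5 = 532.7400
CL = X̄̄ = 532.7400

532.740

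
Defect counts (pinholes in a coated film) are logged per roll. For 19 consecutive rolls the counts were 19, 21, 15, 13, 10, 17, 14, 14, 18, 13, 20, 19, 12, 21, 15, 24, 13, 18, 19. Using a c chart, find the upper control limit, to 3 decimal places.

28.794

c̄ = (19 + 21 + 15 + 13 + 10 + 17 + 14 + 14 + 18 + 13 + 20 + 19 + 12 + 21 + 15 + 24 + 13 + 18 + 19) / 19 = 315 / 19 = 16.5789
UCL = c̄ + 3√c̄ = 16.5789 + 3 × √16.5789 = 16.5789 + 3 × 4.0717 = 28.7941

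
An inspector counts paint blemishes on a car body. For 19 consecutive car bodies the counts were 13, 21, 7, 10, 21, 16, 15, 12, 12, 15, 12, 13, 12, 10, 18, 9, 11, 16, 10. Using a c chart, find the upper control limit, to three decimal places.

24.263

c̄ = (13 + 21 + 7 + 10 + 21 + 16 + 15 + 12 + 12 + 15 + 12 + 13 + 12 + 10 + 18 + 9 + 11 + 16 + 10) / 19 = 253 / 19 = 13.3158
UCL = c̄ + 3√c̄ = 13.3158 + 3 × √13.3158 = 13.3158 + 3 × 3.6491 = 24.2630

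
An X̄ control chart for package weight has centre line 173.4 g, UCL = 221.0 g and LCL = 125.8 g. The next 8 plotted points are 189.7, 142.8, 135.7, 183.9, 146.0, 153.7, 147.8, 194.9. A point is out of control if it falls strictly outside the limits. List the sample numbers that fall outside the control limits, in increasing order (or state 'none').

none

All 8 points lie within [125.8, 221.0].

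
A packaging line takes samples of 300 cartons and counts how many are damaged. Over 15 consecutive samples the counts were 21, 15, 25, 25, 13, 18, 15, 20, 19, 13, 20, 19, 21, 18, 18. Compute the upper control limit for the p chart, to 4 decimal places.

p̄ = Σdᵢ / (k·n) = 280 / (15 × 300) = 0.06222
UCL = p̄ + 3·√(p̄(1−p̄)/n) = 0.06222 + 3 × √(0.06222×0.93778/300) = 0.06222 + 3 × 0.01395 = 0.10406

0.1041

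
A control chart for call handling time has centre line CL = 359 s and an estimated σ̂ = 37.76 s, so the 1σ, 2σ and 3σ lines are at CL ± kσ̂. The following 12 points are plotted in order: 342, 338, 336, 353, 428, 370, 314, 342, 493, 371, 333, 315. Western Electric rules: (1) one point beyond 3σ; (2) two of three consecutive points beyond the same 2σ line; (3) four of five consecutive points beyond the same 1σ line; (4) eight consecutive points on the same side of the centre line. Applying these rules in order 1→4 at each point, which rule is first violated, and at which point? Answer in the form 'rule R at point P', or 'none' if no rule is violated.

rule 1 at point 9

Zone of each point (C = within 1σ̂, B = 1σ̂–2σ̂, A = 2σ̂–3σ̂, * = beyond 3σ̂; sign = side of CL): 1:-C, 2:-C, 3:-C, 4:-C, 5:+B, 6:+C, 7:-B, 8:-C, 9:+*, 10:+C, 11:-C, 12:-B
Rule 1 (one point beyond the 3σ limits) is satisfied at point 9.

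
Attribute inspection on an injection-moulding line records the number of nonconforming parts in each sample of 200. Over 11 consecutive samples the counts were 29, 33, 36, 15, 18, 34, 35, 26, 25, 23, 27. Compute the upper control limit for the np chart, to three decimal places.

p̄ = Σdᵢ / (k·n) = 301 / (11 × 200) = 0.13682
UCL = np̄ + 3·√(np̄(1−p̄)) = 27.3636 + 3 × √(27.3636×0.86318) = 27.3636 + 3 × 4.8600 = 41.9437

41.944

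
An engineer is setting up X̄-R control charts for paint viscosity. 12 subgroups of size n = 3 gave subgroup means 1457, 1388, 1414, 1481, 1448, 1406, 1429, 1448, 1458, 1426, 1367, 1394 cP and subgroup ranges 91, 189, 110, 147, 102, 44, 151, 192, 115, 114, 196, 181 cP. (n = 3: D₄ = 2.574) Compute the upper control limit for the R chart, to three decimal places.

R̄ = (91 + 189 + 110 + 147 + 102 + 44 + 151 + 192 + 115 + 114 + 196 + 181) / 12 = 1632.0000 / 12 = 136.0000
UCL_R = D₄·R̄ = 2.574 × 136.0000 = 350.0640

350.064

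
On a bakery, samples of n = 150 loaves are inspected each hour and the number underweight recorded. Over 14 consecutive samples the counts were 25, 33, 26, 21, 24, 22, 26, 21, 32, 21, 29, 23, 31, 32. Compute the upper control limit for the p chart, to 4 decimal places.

p̄ = Σdᵢ / (k·n) = 366 / (14 × 150) = 0.17429
UCL = p̄ + 3·√(p̄(1−p̄)/n) = 0.17429 + 3 × √(0.17429×0.82571/150) = 0.17429 + 3 × 0.03097 = 0.26721

0.2672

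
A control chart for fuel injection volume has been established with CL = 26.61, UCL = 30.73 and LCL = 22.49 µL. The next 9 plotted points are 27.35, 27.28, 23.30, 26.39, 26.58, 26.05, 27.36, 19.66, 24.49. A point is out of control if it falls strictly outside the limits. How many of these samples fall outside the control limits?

Compare each point to [22.49, 30.73]: sample 8 = 19.66 < LCL.

1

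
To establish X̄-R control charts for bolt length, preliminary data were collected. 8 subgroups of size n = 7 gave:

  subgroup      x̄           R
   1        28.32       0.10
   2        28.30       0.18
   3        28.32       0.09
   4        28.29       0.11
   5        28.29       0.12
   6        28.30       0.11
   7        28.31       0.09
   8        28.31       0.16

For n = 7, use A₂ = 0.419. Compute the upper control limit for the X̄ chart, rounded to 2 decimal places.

28.36

X̄̄ = (28.32 + 28.30 + 28.32 + 28.29 + 28.29 + 28.30 + 28.31 + 28.31) / 8 = 226.4400 / 8 = 28.3050
R̄ = (0.10 + 0.18 + 0.09 + 0.11 + 0.12 + 0.11 + 0.09 + 0.16) / 8 = 0.9600 / 8 = 0.1200
UCL = X̄̄ + A₂·R̄ = 28.3050 + 0.419 × 0.1200 = 28.3553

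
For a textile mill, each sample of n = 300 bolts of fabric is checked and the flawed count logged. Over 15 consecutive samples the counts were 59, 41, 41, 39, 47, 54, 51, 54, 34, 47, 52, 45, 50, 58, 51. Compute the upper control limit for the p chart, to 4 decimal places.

0.2243

p̄ = Σdᵢ / (k·n) = 723 / (15 × 300) = 0.16067
UCL = p̄ + 3·√(p̄(1−p̄)/n) = 0.16067 + 3 × √(0.16067×0.83933/300) = 0.16067 + 3 × 0.02120 = 0.22427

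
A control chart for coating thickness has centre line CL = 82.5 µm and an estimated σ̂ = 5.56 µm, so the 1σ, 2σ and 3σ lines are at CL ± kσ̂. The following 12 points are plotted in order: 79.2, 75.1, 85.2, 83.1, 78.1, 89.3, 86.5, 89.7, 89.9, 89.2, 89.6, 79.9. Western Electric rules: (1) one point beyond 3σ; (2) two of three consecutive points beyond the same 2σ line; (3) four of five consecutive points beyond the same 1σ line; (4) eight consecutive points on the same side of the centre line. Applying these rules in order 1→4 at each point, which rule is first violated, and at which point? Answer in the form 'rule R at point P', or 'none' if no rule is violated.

rule 3 at point 10

Zone of each point (C = within 1σ̂, B = 1σ̂–2σ̂, A = 2σ̂–3σ̂, * = beyond 3σ̂; sign = side of CL): 1:-C, 2:-B, 3:+C, 4:+C, 5:-C, 6:+B, 7:+C, 8:+B, 9:+B, 10:+B, 11:+B, 12:-C
Rule 3 (four of five consecutive points beyond the same 1σ limit) is satisfied at point 10.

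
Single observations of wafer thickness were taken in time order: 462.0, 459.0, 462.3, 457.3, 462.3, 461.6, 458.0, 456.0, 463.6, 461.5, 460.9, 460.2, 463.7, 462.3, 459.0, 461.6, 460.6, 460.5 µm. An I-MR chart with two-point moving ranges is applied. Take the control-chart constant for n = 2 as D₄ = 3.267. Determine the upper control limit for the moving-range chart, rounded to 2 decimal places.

Moving ranges: 3.0, 3.3, 5.0, 5.0, 0.7, 3.6, 2.0, 7.6, 2.1, 0.6, 0.7, 3.5, 1.4, 3.3, 2.6, 1.0, 0.1; M̄R̄ = 45.5000 / 17 = 2.6765
UCL_MR = D₄·M̄R̄ = 3.267 × 2.6765 = 8.7440

8.74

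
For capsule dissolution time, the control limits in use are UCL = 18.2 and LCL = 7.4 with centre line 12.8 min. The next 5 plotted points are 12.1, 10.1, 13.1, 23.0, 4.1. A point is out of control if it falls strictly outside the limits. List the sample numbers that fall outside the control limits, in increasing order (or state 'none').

Compare each point to [7.4, 18.2]: sample 4 = 23.0 > UCL; sample 5 = 4.1 < LCL.

4, 5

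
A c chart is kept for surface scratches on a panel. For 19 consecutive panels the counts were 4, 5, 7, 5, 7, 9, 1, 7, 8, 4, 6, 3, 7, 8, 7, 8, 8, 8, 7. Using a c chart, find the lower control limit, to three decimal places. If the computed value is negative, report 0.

0.000

c̄ = (4 + 5 + 7 + 5 + 7 + 9 + 1 + 7 + 8 + 4 + 6 + 3 + 7 + 8 + 7 + 8 + 8 + 8 + 7) / 19 = 119 / 19 = 6.2632
LCL = c̄ − 3√c̄ = 6.2632 − 3 × 2.5026 = -1.2447 → 0 (cannot be negative)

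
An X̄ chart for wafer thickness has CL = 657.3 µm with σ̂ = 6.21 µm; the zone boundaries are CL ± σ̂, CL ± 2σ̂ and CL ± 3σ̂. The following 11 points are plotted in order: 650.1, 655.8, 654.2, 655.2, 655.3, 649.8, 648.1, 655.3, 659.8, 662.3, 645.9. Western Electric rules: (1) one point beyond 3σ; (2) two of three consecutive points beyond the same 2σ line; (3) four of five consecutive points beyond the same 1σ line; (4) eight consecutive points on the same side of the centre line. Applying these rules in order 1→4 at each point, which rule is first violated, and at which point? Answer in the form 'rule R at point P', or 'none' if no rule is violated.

rule 4 at point 8

Zone of each point (C = within 1σ̂, B = 1σ̂–2σ̂, A = 2σ̂–3σ̂, * = beyond 3σ̂; sign = side of CL): 1:-B, 2:-C, 3:-C, 4:-C, 5:-C, 6:-B, 7:-B, 8:-C, 9:+C, 10:+C, 11:-B
Rule 4 (eight consecutive points on the same side of the centre line) is satisfied at point 8.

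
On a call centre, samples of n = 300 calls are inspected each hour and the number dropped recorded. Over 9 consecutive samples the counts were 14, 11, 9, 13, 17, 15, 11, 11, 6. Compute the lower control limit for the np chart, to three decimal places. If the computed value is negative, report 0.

p̄ = Σdᵢ / (k·n) = 107 / (9 × 300) = 0.03963
LCL = np̄ − 3·√(np̄(1−p̄)) = 11.8889 − 3 × 3.3790 = 1.7518

1.752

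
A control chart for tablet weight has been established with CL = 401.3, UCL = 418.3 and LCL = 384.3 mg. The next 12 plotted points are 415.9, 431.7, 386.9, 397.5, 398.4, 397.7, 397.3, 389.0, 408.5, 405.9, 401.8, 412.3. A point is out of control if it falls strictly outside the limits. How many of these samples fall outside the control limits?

Compare each point to [384.3, 418.3]: sample 2 = 431.7 > UCL.

1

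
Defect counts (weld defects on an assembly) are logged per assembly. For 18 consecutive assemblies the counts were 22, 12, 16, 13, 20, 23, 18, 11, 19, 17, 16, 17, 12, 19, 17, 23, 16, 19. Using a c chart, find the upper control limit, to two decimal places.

29.67

c̄ = (22 + 12 + 16 + 13 + 20 + 23 + 18 + 11 + 19 + 17 + 16 + 17 + 12 + 19 + 17 + 23 + 16 + 19) / 18 = 310 / 18 = 17.2222
UCL = c̄ + 3√c̄ = 17.2222 + 3 × √17.2222 = 17.2222 + 3 × 4.1500 = 29.6721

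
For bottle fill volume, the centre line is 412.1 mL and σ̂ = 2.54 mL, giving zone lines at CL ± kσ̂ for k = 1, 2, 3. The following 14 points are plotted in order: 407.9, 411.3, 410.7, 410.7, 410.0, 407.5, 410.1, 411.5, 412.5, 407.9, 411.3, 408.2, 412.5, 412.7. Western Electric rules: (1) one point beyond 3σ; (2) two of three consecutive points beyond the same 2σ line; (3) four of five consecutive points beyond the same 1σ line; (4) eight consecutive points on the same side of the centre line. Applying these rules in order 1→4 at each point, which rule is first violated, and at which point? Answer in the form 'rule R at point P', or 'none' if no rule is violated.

rule 4 at point 8

Zone of each point (C = within 1σ̂, B = 1σ̂–2σ̂, A = 2σ̂–3σ̂, * = beyond 3σ̂; sign = side of CL): 1:-B, 2:-C, 3:-C, 4:-C, 5:-C, 6:-B, 7:-C, 8:-C, 9:+C, 10:-B, 11:-C, 12:-B, 13:+C, 14:+C
Rule 4 (eight consecutive points on the same side of the centre line) is satisfied at point 8.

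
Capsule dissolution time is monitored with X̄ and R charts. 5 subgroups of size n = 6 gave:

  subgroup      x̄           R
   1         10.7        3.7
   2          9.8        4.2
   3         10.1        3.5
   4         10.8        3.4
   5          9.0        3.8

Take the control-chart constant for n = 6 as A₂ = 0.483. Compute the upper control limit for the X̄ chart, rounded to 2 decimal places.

X̄̄ = (10.7 + 9.8 + 10.1 + 10.8 + 9.0) / 5 = 50.4000 / 5 = 10.0800
R̄ = (3.7 + 4.2 + 3.5 + 3.4 + 3.8) / 5 = 18.6000 / 5 = 3.7200
UCL = X̄̄ + A₂·R̄ = 10.0800 + 0.483 × 3.7200 = 11.8768

11.88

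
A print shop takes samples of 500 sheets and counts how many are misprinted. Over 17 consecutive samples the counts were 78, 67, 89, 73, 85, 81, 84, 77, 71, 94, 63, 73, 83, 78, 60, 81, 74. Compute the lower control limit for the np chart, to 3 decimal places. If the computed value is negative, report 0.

p̄ = Σdᵢ / (k·n) = 1311 / (17 × 500) = 0.15424
LCL = np̄ − 3·√(np̄(1−p̄)) = 77.1176 − 3 × 8.0761 = 52.8893

52.889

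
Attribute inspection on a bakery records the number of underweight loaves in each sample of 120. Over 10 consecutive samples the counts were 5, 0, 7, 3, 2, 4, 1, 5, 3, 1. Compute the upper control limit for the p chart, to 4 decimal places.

0.0693

p̄ = Σdᵢ / (k·n) = 31 / (10 × 120) = 0.02583
UCL = p̄ + 3·√(p̄(1−p̄)/n) = 0.02583 + 3 × √(0.02583×0.97417/120) = 0.02583 + 3 × 0.01448 = 0.06928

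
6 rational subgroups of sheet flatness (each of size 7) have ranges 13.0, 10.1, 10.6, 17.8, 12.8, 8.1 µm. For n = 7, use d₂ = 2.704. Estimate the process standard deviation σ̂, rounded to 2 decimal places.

R̄ = (13.0 + 10.1 + 10.6 + 17.8 + 12.8 + 8.1) / 6 = 12.0667
σ̂ = R̄ / d₂ = 12.0667 / 2.704 = 4.4625

4.46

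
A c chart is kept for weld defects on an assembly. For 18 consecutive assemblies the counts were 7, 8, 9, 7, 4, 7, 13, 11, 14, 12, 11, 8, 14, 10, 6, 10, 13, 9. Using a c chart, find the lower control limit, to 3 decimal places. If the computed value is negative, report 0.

c̄ = (7 + 8 + 9 + 7 + 4 + 7 + 13 + 11 + 14 + 12 + 11 + 8 + 14 + 10 + 6 + 10 + 13 + 9) / 18 = 173 / 18 = 9.6111
LCL = c̄ − 3√c̄ = 9.6111 − 3 × 3.1002 = 0.3106

0.311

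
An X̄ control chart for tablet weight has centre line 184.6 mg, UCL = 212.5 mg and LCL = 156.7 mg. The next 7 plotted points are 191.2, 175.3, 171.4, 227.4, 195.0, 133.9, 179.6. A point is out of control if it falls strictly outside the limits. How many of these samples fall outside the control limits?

Compare each point to [156.7, 212.5]: sample 4 = 227.4 > UCL; sample 6 = 133.9 < LCL.

2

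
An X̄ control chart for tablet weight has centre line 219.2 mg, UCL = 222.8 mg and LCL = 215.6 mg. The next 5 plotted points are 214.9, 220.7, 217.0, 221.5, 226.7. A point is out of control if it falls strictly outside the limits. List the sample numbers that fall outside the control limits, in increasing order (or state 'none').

Compare each point to [215.6, 222.8]: sample 1 = 214.9 < LCL; sample 5 = 226.7 > UCL.

1, 5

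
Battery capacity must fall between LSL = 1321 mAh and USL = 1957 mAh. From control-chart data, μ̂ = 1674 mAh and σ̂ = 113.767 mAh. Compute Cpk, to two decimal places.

Cpu = (USL − μ̂) / (3σ̂) = (1957 − 1674) / (3 × 113.767) = 0.8292; Cpl = (μ̂ − LSL) / (3σ̂) = (1674 − 1321) / (3 × 113.767) = 1.0343; Cpk = min(Cpu, Cpl) = 0.8292

0.83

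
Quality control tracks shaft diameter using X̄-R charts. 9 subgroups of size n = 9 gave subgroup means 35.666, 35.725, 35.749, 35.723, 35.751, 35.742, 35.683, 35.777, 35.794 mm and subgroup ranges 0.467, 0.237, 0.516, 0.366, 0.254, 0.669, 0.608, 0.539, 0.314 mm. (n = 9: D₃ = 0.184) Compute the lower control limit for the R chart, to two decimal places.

0.08

R̄ = (0.467 + 0.237 + 0.516 + 0.366 + 0.254 + 0.669 + 0.608 + 0.539 + 0.314) / 9 = 3.9700 / 9 = 0.4411
LCL_R = D₃·R̄ = 0.184 × 0.4411 = 0.0812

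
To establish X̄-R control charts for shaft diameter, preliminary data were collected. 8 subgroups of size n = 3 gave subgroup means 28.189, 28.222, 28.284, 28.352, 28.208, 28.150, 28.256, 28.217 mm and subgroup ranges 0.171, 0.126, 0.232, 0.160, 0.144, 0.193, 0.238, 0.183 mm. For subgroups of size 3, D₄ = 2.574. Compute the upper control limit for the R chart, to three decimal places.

0.466

R̄ = (0.171 + 0.126 + 0.232 + 0.160 + 0.144 + 0.193 + 0.238 + 0.183) / 8 = 1.4470 / 8 = 0.1809
UCL_R = D₄·R̄ = 2.574 × 0.1809 = 0.4656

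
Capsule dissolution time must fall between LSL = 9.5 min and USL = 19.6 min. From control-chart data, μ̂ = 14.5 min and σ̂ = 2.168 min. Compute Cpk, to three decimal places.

Cpu = (USL − μ̂) / (3σ̂) = (19.6 − 14.5) / (3 × 2.168) = 0.7841; Cpl = (μ̂ − LSL) / (3σ̂) = (14.5 − 9.5) / (3 × 2.168) = 0.7688; Cpk = min(Cpu, Cpl) = 0.7688

0.769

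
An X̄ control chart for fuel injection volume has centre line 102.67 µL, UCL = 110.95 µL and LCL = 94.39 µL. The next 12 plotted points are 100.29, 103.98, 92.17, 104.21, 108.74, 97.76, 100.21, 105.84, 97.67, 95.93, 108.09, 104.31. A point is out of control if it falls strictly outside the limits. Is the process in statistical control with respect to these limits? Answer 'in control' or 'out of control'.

out of control

Compare each point to [94.39, 110.95]: sample 3 = 92.17 < LCL.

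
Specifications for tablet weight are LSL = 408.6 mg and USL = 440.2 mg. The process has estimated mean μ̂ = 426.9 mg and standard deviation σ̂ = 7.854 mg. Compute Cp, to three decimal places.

Cp = (USL − LSL) / (6σ̂) = (440.2 − 408.6) / (6 × 7.854) = 31.6000 / 47.1240 = 0.6706

0.671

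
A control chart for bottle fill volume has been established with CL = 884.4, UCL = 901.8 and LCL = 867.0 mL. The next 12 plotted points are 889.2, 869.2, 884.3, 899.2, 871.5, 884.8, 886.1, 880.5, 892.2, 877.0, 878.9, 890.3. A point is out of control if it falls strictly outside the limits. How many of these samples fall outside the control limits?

0

All 12 points lie within [867.0, 901.8].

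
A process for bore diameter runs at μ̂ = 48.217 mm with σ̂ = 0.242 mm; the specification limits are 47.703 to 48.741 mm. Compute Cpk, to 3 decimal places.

Cpu = (USL − μ̂) / (3σ̂) = (48.741 − 48.217) / (3 × 0.242) = 0.7218; Cpl = (μ̂ − LSL) / (3σ̂) = (48.217 − 47.703) / (3 × 0.242) = 0.7080; Cpk = min(Cpu, Cpl) = 0.7080

0.708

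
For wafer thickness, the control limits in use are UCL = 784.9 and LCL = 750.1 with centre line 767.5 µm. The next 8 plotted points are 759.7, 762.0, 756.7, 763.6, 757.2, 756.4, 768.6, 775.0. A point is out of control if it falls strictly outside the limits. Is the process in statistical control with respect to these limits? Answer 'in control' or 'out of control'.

in control

All 8 points lie within [750.1, 784.9].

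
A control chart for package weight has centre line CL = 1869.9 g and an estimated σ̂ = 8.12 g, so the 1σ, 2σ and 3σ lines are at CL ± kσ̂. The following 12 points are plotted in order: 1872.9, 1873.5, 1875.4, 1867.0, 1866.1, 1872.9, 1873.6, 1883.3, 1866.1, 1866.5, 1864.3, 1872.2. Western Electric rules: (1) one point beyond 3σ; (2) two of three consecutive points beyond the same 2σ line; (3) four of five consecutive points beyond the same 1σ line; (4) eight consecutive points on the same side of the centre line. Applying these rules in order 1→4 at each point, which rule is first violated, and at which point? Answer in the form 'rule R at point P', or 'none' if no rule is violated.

Zone of each point (C = within 1σ̂, B = 1σ̂–2σ̂, A = 2σ̂–3σ̂, * = beyond 3σ̂; sign = side of CL): 1:+C, 2:+C, 3:+C, 4:-C, 5:-C, 6:+C, 7:+C, 8:+B, 9:-C, 10:-C, 11:-C, 12:+C
No rule fires across all 12 points.

none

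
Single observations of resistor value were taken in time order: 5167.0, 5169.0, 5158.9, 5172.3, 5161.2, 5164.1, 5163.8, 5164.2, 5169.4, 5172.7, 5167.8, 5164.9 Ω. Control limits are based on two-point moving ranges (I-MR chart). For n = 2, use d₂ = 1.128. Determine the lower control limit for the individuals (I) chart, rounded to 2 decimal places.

5152.61

X̄ = (5167.0 + 5169.0 + 5158.9 + 5172.3 + 5161.2 + 5164.1 + 5163.8 + 5164.2 + 5169.4 + 5172.7 + 5167.8 + 5164.9) / 12 = 5166.2750
Moving ranges: 2.0, 10.1, 13.4, 11.1, 2.9, 0.3, 0.4, 5.2, 3.3, 4.9, 2.9; M̄R̄ = 56.5000 / 11 = 5.1364
LCL = X̄ − 3·M̄R̄/d₂ = 5166.2750 − 3 × 5.1364 / 1.128 = 5152.6145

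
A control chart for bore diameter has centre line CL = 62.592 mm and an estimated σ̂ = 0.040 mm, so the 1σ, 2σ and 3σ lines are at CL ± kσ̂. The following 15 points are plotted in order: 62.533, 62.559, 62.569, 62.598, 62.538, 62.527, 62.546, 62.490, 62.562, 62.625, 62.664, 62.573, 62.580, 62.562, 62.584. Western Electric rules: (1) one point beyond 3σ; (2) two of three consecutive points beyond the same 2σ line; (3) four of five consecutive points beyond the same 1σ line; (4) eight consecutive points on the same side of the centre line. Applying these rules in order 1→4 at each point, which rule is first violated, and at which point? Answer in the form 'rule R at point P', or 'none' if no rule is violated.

rule 3 at point 8

Zone of each point (C = within 1σ̂, B = 1σ̂–2σ̂, A = 2σ̂–3σ̂, * = beyond 3σ̂; sign = side of CL): 1:-B, 2:-C, 3:-C, 4:+C, 5:-B, 6:-B, 7:-B, 8:-A, 9:-C, 10:+C, 11:+B, 12:-C, 13:-C, 14:-C, 15:-C
Rule 3 (four of five consecutive points beyond the same 1σ limit) is satisfied at point 8.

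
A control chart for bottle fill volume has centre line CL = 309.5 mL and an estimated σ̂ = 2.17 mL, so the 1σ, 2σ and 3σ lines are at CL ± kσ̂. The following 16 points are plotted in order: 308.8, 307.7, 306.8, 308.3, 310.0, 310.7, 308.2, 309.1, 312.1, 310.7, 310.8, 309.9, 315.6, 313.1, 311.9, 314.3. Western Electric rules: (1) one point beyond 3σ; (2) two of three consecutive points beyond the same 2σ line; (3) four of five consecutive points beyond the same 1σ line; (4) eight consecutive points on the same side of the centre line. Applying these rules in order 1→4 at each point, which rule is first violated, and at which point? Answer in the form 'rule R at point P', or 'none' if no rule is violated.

rule 3 at point 16

Zone of each point (C = within 1σ̂, B = 1σ̂–2σ̂, A = 2σ̂–3σ̂, * = beyond 3σ̂; sign = side of CL): 1:-C, 2:-C, 3:-B, 4:-C, 5:+C, 6:+C, 7:-C, 8:-C, 9:+B, 10:+C, 11:+C, 12:+C, 13:+A, 14:+B, 15:+B, 16:+A
Rule 3 (four of five consecutive points beyond the same 1σ limit) is satisfied at point 16.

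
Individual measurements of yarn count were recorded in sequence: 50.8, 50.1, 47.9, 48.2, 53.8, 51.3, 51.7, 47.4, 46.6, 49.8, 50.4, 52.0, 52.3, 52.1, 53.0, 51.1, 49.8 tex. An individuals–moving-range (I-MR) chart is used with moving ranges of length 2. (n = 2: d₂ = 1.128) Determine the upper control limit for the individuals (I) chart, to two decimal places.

X̄ = (50.8 + 50.1 + 47.9 + 48.2 + 53.8 + 51.3 + 51.7 + 47.4 + 46.6 + 49.8 + 50.4 + 52.0 + 52.3 + 52.1 + 53.0 + 51.1 + 49.8) / 17 = 50.4882
Moving ranges: 0.7, 2.2, 0.3, 5.6, 2.5, 0.4, 4.3, 0.8, 3.2, 0.6, 1.6, 0.3, 0.2, 0.9, 1.9, 1.3; M̄R̄ = 26.8000 / 16 = 1.6750
UCL = X̄ + 3·M̄R̄/d₂ = 50.4882 + 3 × 1.6750 / 1.128 = 54.9430

54.94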